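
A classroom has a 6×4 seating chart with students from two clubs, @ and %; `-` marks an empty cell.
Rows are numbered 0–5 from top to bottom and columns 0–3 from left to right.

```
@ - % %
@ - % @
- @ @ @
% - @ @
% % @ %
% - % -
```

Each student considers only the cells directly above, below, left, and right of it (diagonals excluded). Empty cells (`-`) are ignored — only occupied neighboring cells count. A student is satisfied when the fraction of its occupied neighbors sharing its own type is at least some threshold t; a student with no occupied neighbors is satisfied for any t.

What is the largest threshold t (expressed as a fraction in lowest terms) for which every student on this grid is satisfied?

0/1

(0,0)@ 1/1
(0,2)% 2/2
(0,3)% 1/2
(1,0)@ 1/1
(1,2)% 1/3
(1,3)@ 1/3
(2,1)@ 1/1
(2,2)@ 3/4
(2,3)@ 3/3
(3,0)% 1/1
(3,2)@ 3/3
(3,3)@ 2/3
(4,0)% 3/3
(4,1)% 1/2
(4,2)@ 1/4
(4,3)% 0/2
(5,0)% 1/1
(5,2)% 0/1
The smallest same-type fraction is 0/2 at (4,3), which reduces to 0/1. Any threshold above that leaves this student unsatisfied.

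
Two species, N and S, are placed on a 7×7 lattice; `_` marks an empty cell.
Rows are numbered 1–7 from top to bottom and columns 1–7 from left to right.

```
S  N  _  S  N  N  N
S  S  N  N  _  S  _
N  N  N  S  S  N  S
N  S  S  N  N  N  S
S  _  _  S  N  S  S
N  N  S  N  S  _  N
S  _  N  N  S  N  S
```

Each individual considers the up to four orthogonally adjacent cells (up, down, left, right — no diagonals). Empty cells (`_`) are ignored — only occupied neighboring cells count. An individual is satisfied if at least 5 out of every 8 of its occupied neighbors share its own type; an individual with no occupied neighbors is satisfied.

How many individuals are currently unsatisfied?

Row 1: (1,1)S 1/2 ✗ · (1,2)N 0/2 ✗ · (1,4)S 0/2 ✗ · (1,5)N 1/2 ✗ · (1,6)N 2/3 ✓ · (1,7)N 1/1 ✓
Row 2: (2,1)S 2/3 ✓ · (2,2)S 1/4 ✗ · (2,3)N 2/3 ✓ · (2,4)N 1/3 ✗ · (2,6)S 0/2 ✗
Row 3: (3,1)N 2/3 ✓ · (3,2)N 2/4 ✗ · (3,3)N 2/4 ✗ · (3,4)S 1/4 ✗ · (3,5)S 1/3 ✗ · (3,6)N 1/4 ✗ · (3,7)S 1/2 ✗
Row 4: (4,1)N 1/3 ✗ · (4,2)S 1/3 ✗ · (4,3)S 1/3 ✗ · (4,4)N 1/4 ✗ · (4,5)N 3/4 ✓ · (4,6)N 2/4 ✗ · (4,7)S 2/3 ✓
Row 5: (5,1)S 0/2 ✗ · (5,4)S 0/3 ✗ · (5,5)N 1/4 ✗ · (5,6)S 1/3 ✗ · (5,7)S 2/3 ✓
Row 6: (6,1)N 1/3 ✗ · (6,2)N 1/2 ✗ · (6,3)S 0/3 ✗ · (6,4)N 1/4 ✗ · (6,5)S 1/3 ✗ · (6,7)N 0/2 ✗
Row 7: (7,1)S 0/1 ✗ · (7,3)N 1/2 ✗ · (7,4)N 2/3 ✓ · (7,5)S 1/3 ✗ · (7,6)N 0/2 ✗ · (7,7)S 0/2 ✗
Unsatisfied: (1,1), (1,2), (1,4), (1,5), (2,2), (2,4), (2,6), (3,2), (3,3), (3,4), (3,5), (3,6), (3,7), (4,1), (4,2), (4,3), (4,4), (4,6), (5,1), (5,4), (5,5), (5,6), (6,1), (6,2), (6,3), (6,4), (6,5), (6,7), (7,1), (7,3), (7,5), (7,6), (7,7) — 33 in total.

33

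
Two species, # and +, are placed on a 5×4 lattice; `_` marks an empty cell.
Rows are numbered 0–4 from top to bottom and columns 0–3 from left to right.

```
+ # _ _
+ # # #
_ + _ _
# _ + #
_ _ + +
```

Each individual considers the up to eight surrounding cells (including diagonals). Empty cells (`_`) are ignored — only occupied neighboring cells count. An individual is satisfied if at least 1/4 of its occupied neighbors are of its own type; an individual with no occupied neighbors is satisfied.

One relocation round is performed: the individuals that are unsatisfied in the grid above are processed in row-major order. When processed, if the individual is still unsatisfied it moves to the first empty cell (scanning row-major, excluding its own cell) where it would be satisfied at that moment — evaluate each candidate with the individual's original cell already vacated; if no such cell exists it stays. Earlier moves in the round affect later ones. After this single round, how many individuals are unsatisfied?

0

Initially unsatisfied (in order): (3,0), (3,3).
  (3,0) → (0,2).
  (3,3) → (0,3).
Resulting grid:
+ # # #
+ # # #
_ + _ _
_ _ + _
_ _ + +
All satisfied now.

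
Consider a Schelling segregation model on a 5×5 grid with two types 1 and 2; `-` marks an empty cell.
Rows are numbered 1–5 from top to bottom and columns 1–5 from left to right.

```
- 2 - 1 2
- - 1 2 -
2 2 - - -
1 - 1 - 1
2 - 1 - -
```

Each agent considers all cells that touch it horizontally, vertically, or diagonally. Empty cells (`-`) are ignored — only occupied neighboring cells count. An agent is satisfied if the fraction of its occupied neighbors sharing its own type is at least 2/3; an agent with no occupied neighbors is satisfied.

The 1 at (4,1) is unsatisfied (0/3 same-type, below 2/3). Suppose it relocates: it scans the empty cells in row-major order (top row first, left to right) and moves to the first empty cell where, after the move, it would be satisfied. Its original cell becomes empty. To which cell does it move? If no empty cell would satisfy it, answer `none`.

Vacating (4,1). Empty cells in order:
  (1,1): 0/1 same-type → still unsatisfied.
  (1,3): 2/4 same-type → still unsatisfied.
  (2,1): 0/3 same-type → still unsatisfied.
  (2,2): 1/4 same-type → still unsatisfied.
  (2,5): 1/3 same-type → still unsatisfied.
  (3,3): 2/4 same-type → still unsatisfied.
  (3,4): 3/4 same-type → satisfied — stop here.

(3,4)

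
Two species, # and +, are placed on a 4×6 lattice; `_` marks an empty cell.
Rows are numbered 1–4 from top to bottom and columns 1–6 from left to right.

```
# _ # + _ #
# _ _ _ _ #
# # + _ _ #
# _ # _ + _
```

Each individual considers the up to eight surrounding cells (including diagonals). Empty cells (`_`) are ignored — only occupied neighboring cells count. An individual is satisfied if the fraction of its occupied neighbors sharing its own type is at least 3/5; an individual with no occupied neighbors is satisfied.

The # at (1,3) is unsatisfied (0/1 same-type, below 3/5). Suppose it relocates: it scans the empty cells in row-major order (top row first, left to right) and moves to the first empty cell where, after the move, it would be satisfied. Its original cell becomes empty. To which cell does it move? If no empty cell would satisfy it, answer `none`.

Vacating (1,3). Empty cells in order:
  (1,2): 2/2 same-type → satisfied — stop here.

(1,2)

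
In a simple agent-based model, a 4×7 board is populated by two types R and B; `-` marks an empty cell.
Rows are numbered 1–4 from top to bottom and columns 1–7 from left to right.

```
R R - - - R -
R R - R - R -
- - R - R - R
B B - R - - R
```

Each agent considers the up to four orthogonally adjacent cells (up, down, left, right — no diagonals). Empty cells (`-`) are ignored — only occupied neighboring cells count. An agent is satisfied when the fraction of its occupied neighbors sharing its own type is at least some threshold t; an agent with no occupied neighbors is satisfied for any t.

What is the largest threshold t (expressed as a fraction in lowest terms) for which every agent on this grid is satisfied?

1/1

(1,1)R 2/2
(1,2)R 2/2
(1,6)R 1/1
(2,1)R 2/2
(2,2)R 2/2
(2,4)R — no occupied neighbors
(2,6)R 1/1
(3,3)R — no occupied neighbors
(3,5)R — no occupied neighbors
(3,7)R 1/1
(4,1)B 1/1
(4,2)B 1/1
(4,4)R — no occupied neighbors
(4,7)R 1/1
The smallest same-type fraction is 2/2 at (1,1), which reduces to 1/1. Any threshold above that leaves this agent unsatisfied.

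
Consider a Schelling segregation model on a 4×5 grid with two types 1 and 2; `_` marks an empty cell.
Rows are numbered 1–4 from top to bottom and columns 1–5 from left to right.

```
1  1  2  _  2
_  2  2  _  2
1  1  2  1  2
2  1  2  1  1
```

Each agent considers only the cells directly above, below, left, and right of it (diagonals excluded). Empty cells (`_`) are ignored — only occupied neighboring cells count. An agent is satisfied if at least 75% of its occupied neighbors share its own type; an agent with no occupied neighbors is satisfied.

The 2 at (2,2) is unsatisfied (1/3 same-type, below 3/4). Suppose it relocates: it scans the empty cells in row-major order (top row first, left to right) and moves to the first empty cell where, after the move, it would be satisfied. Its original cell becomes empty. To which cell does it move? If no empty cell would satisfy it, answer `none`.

(1,4)

Vacating (2,2). Empty cells in order:
  (1,4): 2/2 same-type → satisfied — stop here.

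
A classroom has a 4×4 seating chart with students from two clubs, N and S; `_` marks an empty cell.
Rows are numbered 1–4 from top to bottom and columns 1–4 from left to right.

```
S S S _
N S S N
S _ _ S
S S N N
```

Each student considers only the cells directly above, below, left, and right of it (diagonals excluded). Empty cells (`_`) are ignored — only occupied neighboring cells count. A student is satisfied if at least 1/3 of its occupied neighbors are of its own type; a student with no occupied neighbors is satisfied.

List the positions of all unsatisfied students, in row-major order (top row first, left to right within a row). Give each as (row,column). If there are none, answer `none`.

(2,1), (2,4), (3,4)

(1,1)S 1/2 satisfied
(1,2)S 3/3 satisfied
(1,3)S 2/2 satisfied
(2,1)N 0/3 not
(2,2)S 2/3 satisfied
(2,3)S 2/3 satisfied
(2,4)N 0/2 not
(3,1)S 1/2 satisfied
(3,4)S 0/2 not
(4,1)S 2/2 satisfied
(4,2)S 1/2 satisfied
(4,3)N 1/2 satisfied
(4,4)N 1/2 satisfied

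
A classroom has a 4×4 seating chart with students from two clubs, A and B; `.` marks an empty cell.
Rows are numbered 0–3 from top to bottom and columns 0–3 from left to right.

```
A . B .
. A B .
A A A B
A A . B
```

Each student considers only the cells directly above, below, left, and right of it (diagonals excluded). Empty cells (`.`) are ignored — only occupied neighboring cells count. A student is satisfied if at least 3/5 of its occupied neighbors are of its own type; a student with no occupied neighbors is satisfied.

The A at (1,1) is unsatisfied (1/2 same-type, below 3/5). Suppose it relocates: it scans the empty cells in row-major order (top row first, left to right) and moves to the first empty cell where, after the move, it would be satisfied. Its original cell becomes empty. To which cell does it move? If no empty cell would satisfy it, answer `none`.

(1,0)

Vacating (1,1). Empty cells in order:
  (0,1): 1/2 same-type → still unsatisfied.
  (0,3): 0/1 same-type → still unsatisfied.
  (1,0): 2/2 same-type → satisfied — stop here.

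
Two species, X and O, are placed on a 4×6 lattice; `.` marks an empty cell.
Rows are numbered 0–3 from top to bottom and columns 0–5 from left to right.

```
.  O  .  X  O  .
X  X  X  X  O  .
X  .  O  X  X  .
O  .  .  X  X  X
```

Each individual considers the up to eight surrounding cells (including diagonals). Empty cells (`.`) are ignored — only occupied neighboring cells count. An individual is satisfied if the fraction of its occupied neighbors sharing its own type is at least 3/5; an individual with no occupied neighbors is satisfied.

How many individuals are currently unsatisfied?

(0,1)O 0/3 not
(0,3)X 2/4 not
(0,4)O 1/3 not
(1,0)X 2/3 satisfied
(1,1)X 3/5 satisfied
(1,2)X 4/6 satisfied
(1,3)X 4/7 not
(1,4)O 1/5 not
(2,0)X 2/3 satisfied
(2,2)O 0/5 not
(2,3)X 5/7 satisfied
(2,4)X 5/6 satisfied
(3,0)O 0/1 not
(3,3)X 3/4 satisfied
(3,4)X 4/4 satisfied
(3,5)X 2/2 satisfied
Unsatisfied: (0,1), (0,3), (0,4), (1,3), (1,4), (2,2), (3,0) — 7 in total.

7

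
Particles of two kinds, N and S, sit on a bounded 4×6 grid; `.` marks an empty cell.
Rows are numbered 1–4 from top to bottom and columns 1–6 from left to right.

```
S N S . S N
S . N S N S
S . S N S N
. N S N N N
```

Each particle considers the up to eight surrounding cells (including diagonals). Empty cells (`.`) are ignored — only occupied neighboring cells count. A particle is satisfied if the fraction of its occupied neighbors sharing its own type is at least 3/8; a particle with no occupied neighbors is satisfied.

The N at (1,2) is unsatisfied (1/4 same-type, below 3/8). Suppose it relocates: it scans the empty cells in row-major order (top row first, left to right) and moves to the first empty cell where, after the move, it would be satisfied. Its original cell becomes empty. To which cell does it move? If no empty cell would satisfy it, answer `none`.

(1,4)

Vacating (1,2). Empty cells in order:
  (1,4): 2/5 same-type → satisfied — stop here.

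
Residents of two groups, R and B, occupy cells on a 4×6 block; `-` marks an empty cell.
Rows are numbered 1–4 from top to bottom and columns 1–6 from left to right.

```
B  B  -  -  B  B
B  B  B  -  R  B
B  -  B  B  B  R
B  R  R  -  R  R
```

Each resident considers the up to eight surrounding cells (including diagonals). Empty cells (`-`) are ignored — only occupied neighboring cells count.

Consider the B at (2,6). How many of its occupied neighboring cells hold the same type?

Occupied neighbors of (2,6): (1,5)=B, (1,6)=B, (2,5)=R, (3,5)=B, (3,6)=R.
Same type (B): 3 of 5.

3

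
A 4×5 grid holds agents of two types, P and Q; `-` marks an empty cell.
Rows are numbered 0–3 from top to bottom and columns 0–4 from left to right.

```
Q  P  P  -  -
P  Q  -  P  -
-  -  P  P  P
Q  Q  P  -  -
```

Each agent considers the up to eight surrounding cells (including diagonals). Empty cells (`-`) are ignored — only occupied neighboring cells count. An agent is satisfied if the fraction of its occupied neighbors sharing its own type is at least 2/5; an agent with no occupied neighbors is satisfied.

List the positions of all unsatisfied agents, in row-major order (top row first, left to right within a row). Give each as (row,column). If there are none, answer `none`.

Row 0: (0,0)Q 1/3 ✗ · (0,1)P 2/4 ✓ · (0,2)P 2/3 ✓
Row 1: (1,0)P 1/3 ✗ · (1,1)Q 1/5 ✗ · (1,3)P 4/4 ✓
Row 2: (2,2)P 3/5 ✓ · (2,3)P 4/4 ✓ · (2,4)P 2/2 ✓
Row 3: (3,0)Q 1/1 ✓ · (3,1)Q 1/3 ✗ · (3,2)P 2/3 ✓

(0,0), (1,0), (1,1), (3,1)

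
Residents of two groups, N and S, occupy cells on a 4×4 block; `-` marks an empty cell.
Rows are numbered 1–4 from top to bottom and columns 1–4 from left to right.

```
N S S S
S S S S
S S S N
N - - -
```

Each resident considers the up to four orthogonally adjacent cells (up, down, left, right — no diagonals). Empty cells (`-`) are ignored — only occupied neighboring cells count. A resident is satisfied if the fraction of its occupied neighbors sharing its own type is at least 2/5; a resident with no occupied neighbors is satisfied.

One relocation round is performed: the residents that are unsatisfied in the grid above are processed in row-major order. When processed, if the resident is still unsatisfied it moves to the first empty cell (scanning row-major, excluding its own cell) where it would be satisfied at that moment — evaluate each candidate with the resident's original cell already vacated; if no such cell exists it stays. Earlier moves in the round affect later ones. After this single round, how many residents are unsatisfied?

Initially unsatisfied (in order): (1,1), (3,4), (4,1).
  (1,1) → (4,2).
  (3,4) → (4,3).
  (4,1): now satisfied by earlier moves; stays.
Resulting grid:
- S S S
S S S S
S S S -
N N N -
All satisfied now.

0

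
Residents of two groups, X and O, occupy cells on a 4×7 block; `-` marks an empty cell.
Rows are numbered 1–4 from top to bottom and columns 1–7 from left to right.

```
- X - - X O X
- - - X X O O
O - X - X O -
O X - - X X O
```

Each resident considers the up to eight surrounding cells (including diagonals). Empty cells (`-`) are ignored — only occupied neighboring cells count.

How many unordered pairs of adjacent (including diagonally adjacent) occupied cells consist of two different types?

15

Scan each occupied cell's neighbors to the right and below (and the two forward diagonals) so each pair is counted once.
From row 1: 6 unlike of 10 pairs (running 6/10).
From row 2: 3 unlike of 10 pairs (running 9/20).
From row 3: 4 unlike of 9 pairs (running 13/29).
From row 4: 2 unlike of 3 pairs (running 15/32).
Total adjacent occupied pairs: 32; unlike-type pairs: 15.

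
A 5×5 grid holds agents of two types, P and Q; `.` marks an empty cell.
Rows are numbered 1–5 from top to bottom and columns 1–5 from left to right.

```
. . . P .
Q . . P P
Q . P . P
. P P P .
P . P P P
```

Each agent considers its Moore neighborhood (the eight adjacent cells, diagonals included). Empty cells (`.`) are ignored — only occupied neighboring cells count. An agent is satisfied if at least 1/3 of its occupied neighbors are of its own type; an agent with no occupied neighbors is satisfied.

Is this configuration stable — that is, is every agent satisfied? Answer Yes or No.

Row 1: (1,4)P 2/2 ok
Row 2: (2,1)Q 1/1 ok · (2,4)P 4/4 ok · (2,5)P 3/3 ok
Row 3: (3,1)Q 1/2 ok · (3,3)P 4/4 ok · (3,5)P 3/3 ok
Row 4: (4,2)P 4/5 ok · (4,3)P 5/5 ok · (4,4)P 6/6 ok
Row 5: (5,1)P 1/1 ok · (5,3)P 4/4 ok · (5,4)P 4/4 ok · (5,5)P 2/2 ok
All meet the threshold, so the configuration is stable.

Yes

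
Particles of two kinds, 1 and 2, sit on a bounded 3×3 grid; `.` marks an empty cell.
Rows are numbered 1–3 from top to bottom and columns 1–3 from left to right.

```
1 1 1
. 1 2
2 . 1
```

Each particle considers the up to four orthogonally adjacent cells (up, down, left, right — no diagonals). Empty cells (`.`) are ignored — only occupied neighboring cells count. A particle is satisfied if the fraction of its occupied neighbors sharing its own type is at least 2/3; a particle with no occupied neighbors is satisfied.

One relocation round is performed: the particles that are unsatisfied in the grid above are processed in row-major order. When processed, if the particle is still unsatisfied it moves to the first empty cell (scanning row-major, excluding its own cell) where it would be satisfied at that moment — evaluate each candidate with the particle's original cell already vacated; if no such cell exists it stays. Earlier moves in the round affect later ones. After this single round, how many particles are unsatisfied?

3

Initially unsatisfied (in order): (1,3), (2,2), (2,3), (3,3).
  (1,3) → (2,1).
  (2,2): now satisfied by earlier moves; stays.
  (2,3): no empty cell satisfies it; stays.
  (3,3): no empty cell satisfies it; stays.
Resulting grid:
1 1 .
1 1 2
2 . 1
Unsatisfied now: (2,3), (3,1), (3,3).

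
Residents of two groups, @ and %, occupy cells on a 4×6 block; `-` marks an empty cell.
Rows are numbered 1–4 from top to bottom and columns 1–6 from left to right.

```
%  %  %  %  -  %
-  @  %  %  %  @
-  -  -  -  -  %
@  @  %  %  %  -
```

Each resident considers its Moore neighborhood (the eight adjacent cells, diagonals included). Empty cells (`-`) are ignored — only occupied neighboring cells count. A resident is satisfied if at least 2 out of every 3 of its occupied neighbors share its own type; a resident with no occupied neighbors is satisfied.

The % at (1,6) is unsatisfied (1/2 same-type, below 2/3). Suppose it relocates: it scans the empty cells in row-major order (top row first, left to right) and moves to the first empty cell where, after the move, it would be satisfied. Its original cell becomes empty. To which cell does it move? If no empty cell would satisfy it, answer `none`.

Vacating (1,6). Empty cells in order:
  (1,5): 3/4 same-type → satisfied — stop here.

(1,5)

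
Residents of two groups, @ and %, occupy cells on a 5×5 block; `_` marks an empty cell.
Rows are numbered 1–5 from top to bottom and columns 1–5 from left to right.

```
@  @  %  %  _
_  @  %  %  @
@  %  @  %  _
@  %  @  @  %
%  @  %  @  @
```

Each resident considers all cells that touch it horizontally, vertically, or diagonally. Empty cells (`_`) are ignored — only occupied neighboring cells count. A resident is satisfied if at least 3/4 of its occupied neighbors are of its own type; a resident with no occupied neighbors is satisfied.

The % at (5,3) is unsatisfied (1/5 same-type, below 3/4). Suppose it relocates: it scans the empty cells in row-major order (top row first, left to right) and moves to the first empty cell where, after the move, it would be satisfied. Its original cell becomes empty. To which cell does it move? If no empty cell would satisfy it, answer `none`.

none

Vacating (5,3). Empty cells in order:
  (1,5): 2/3 same-type → still unsatisfied.
  (2,1): 1/5 same-type → still unsatisfied.
  (3,5): 3/5 same-type → still unsatisfied.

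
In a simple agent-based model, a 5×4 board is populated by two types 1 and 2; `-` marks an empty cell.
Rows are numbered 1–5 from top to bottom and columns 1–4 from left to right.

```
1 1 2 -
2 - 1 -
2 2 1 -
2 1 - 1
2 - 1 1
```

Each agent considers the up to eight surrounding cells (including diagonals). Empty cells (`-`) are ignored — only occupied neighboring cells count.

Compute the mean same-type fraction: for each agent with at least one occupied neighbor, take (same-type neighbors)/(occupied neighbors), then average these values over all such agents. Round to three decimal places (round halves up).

0.613

Row 1: (1,1)1 1/2 · (1,2)1 2/4 · (1,3)2 0/2
Row 2: (2,1)2 2/4 · (2,3)1 2/4
Row 3: (3,1)2 3/4 · (3,2)2 3/6 · (3,3)1 3/4
Row 4: (4,1)2 3/4 · (4,2)1 2/6 · (4,4)1 3/3
Row 5: (5,1)2 1/2 · (5,3)1 3/3 · (5,4)1 2/2
Sum over 14 agents: 1/2 + 2/4 + 0/2 + 2/4 + 2/4 + 3/4 + 3/6 + 3/4 + 3/4 + 2/6 + 3/3 + 1/2 + 3/3 + 2/2 = 103/12; mean = 103/12 ÷ 14 = 103/168 = 0.613095… → 0.613.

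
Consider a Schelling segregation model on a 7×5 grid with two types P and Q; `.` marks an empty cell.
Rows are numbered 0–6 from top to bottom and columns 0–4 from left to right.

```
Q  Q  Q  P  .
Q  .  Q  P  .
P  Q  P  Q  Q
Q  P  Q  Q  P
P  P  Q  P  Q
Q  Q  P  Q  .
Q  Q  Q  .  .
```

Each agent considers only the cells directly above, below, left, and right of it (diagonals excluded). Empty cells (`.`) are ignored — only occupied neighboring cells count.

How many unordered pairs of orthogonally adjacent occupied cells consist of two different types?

28

Scan each occupied cell's neighbors to the right and below so each pair is counted once.
From row 0: 1 unlike of 6 pairs (running 1/6).
From row 1: 4 unlike of 4 pairs (running 5/10).
From row 2: 7 unlike of 9 pairs (running 12/19).
From row 3: 6 unlike of 9 pairs (running 18/28).
From row 4: 7 unlike of 8 pairs (running 25/36).
From row 5: 3 unlike of 6 pairs (running 28/42).
From row 6: 0 unlike of 2 pairs (running 28/44).
Total adjacent occupied pairs: 44; unlike-type pairs: 28.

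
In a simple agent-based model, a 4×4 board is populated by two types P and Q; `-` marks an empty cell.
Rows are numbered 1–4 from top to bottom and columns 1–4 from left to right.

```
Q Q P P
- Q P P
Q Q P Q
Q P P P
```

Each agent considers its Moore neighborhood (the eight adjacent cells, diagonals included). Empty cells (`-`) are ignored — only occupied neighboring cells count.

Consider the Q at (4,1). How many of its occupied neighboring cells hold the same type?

Occupied neighbors of (4,1): (3,1)=Q, (3,2)=Q, (4,2)=P.
Same type (Q): 2 of 3.

2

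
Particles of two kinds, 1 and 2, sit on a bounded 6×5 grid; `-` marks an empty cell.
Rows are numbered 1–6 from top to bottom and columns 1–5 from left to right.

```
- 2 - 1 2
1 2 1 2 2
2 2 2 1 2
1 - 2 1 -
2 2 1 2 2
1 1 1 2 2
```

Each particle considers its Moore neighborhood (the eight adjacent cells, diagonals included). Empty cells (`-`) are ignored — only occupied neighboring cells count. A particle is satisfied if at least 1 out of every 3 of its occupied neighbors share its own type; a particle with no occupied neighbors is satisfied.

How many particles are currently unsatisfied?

8

(1,2)2 1/3 satisfied
(1,4)1 1/4 not
(1,5)2 2/3 satisfied
(2,1)1 0/4 not
(2,2)2 4/6 satisfied
(2,3)1 2/7 not
(2,4)2 4/7 satisfied
(2,5)2 3/5 satisfied
(3,1)2 2/4 satisfied
(3,2)2 4/7 satisfied
(3,3)2 4/7 satisfied
(3,4)1 2/7 not
(3,5)2 2/4 satisfied
(4,1)1 0/4 not
(4,3)2 4/7 satisfied
(4,4)1 2/7 not
(5,1)2 1/4 not
(5,2)2 2/7 not
(5,3)1 3/7 satisfied
(5,4)2 4/7 satisfied
(5,5)2 3/4 satisfied
(6,1)1 1/3 satisfied
(6,2)1 3/5 satisfied
(6,3)1 2/5 satisfied
(6,4)2 3/5 satisfied
(6,5)2 3/3 satisfied
Unsatisfied: (1,4), (2,1), (2,3), (3,4), (4,1), (4,4), (5,1), (5,2) — 8 in total.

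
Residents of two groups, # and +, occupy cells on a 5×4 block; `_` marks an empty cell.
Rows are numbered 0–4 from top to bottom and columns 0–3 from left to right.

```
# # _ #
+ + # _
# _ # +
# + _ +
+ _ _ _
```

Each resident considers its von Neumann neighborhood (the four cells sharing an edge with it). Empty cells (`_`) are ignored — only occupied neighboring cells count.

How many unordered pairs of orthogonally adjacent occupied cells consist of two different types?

7

Scan each occupied cell's neighbors to the right and below so each pair is counted once.
From row 0: 2 unlike of 3 pairs (running 2/3).
From row 1: 2 unlike of 4 pairs (running 4/7).
From row 2: 1 unlike of 3 pairs (running 5/10).
From row 3: 2 unlike of 2 pairs (running 7/12).
Total adjacent occupied pairs: 12; unlike-type pairs: 7.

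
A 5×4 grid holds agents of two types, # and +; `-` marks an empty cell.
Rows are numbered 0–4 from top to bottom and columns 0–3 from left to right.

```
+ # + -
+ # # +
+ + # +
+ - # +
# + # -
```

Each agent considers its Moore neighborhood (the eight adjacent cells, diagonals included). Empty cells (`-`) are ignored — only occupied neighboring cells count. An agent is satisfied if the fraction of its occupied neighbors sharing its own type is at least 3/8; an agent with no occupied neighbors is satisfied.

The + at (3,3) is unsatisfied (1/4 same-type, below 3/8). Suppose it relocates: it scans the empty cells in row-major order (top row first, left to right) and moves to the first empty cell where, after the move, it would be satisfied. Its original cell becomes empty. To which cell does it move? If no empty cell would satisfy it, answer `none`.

Vacating (3,3). Empty cells in order:
  (0,3): 2/3 same-type → satisfied — stop here.

(0,3)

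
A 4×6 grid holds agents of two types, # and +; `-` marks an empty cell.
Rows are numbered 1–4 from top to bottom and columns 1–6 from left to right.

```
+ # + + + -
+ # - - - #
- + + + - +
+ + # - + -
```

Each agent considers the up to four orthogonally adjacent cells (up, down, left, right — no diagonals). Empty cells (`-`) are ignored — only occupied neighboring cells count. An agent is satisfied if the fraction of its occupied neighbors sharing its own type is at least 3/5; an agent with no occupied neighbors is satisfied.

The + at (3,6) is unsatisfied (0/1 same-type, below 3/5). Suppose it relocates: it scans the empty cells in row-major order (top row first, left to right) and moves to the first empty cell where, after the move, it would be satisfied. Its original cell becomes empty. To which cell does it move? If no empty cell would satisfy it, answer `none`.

Vacating (3,6). Empty cells in order:
  (1,6): 1/2 same-type → still unsatisfied.
  (2,3): 2/3 same-type → satisfied — stop here.

(2,3)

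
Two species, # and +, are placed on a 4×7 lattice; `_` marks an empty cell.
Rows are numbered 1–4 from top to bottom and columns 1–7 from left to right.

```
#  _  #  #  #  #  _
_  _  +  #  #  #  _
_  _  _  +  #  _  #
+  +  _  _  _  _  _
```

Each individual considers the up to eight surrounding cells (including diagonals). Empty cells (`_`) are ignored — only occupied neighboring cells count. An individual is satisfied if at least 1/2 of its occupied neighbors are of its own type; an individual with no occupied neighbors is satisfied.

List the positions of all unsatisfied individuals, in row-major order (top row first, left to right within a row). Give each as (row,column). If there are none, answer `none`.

(2,3), (3,4)

Row 1: (1,1)# 0/0 ✓ · (1,3)# 2/3 ✓ · (1,4)# 4/5 ✓ · (1,5)# 5/5 ✓ · (1,6)# 3/3 ✓
Row 2: (2,3)+ 1/4 ✗ · (2,4)# 5/7 ✓ · (2,5)# 6/7 ✓ · (2,6)# 5/5 ✓
Row 3: (3,4)+ 1/4 ✗ · (3,5)# 3/4 ✓ · (3,7)# 1/1 ✓
Row 4: (4,1)+ 1/1 ✓ · (4,2)+ 1/1 ✓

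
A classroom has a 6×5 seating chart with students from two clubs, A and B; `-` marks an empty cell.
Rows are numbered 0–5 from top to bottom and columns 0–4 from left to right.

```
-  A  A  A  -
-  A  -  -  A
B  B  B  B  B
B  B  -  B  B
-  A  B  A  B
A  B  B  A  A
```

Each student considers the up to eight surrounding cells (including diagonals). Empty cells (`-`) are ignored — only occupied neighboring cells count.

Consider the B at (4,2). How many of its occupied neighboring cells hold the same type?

Occupied neighbors of (4,2): (3,1)=B, (3,3)=B, (4,1)=A, (4,3)=A, (5,1)=B, (5,2)=B, (5,3)=A.
Same type (B): 4 of 7.

4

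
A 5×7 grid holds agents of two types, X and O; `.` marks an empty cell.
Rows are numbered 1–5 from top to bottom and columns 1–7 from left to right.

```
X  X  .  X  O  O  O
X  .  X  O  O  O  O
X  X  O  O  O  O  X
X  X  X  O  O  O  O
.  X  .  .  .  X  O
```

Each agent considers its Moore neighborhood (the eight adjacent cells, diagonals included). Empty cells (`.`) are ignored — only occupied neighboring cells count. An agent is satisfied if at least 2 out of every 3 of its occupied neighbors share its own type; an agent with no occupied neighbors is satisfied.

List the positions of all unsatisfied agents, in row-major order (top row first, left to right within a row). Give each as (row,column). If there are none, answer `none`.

(1,4), (2,3), (3,3), (3,7), (4,3), (4,7), (5,6)

Row 1: (1,1)X 2/2 satisfied · (1,2)X 3/3 satisfied · (1,4)X 1/4 not · (1,5)O 4/5 satisfied · (1,6)O 5/5 satisfied · (1,7)O 3/3 satisfied
Row 2: (2,1)X 4/4 satisfied · (2,3)X 3/6 not · (2,4)O 5/7 satisfied · (2,5)O 7/8 satisfied · (2,6)O 7/8 satisfied · (2,7)O 4/5 satisfied
Row 3: (3,1)X 4/4 satisfied · (3,2)X 6/7 satisfied · (3,3)O 3/7 not · (3,4)O 6/8 satisfied · (3,5)O 8/8 satisfied · (3,6)O 7/8 satisfied · (3,7)X 0/5 not
Row 4: (4,1)X 4/4 satisfied · (4,2)X 5/6 satisfied · (4,3)X 3/6 not · (4,4)O 4/5 satisfied · (4,5)O 5/6 satisfied · (4,6)O 5/7 satisfied · (4,7)O 3/5 not
Row 5: (5,2)X 3/3 satisfied · (5,6)X 0/4 not · (5,7)O 2/3 satisfied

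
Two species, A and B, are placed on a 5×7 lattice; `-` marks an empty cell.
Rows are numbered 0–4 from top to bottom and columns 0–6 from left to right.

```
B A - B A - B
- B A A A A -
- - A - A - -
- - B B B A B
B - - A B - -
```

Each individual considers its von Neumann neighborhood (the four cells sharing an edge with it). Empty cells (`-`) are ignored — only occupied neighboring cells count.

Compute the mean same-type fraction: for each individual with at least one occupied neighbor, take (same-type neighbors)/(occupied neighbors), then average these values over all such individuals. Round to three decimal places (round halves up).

(0,0)B 0/1
(0,1)A 0/2
(0,3)B 0/2
(0,4)A 1/2
(0,6)B — no occupied neighbors
(1,1)B 0/2
(1,2)A 2/3
(1,3)A 2/3
(1,4)A 4/4
(1,5)A 1/1
(2,2)A 1/2
(2,4)A 1/2
(3,2)B 1/2
(3,3)B 2/3
(3,4)B 2/4
(3,5)A 0/2
(3,6)B 0/1
(4,0)B — no occupied neighbors
(4,3)A 0/2
(4,4)B 1/2
Sum over 18 individuals: 0/1 + 0/2 + 0/2 + 1/2 + 0/2 + 2/3 + 2/3 + 4/4 + 1/1 + 1/2 + 1/2 + 1/2 + 2/3 + 2/4 + 0/2 + 0/1 + 0/2 + 1/2 = 7; mean = 7 ÷ 18 = 7/18 = 0.388888… → 0.389.

0.389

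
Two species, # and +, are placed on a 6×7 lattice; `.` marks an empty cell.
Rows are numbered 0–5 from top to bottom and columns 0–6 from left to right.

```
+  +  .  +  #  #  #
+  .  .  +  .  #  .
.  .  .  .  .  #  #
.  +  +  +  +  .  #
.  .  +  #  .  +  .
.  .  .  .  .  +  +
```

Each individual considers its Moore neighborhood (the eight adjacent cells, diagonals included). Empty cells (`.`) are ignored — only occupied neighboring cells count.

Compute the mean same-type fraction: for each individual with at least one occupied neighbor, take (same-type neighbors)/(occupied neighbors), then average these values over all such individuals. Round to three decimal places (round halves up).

0.782

Row 0: (0,0)+ 2/2 · (0,1)+ 2/2 · (0,3)+ 1/2 · (0,4)# 2/4 · (0,5)# 3/3 · (0,6)# 2/2
Row 1: (1,0)+ 2/2 · (1,3)+ 1/2 · (1,5)# 5/5
Row 2: (2,5)# 3/4 · (2,6)# 3/3
Row 3: (3,1)+ 2/2 · (3,2)+ 3/4 · (3,3)+ 3/4 · (3,4)+ 2/4 · (3,6)# 2/3
Row 4: (4,2)+ 3/4 · (4,3)# 0/4 · (4,5)+ 3/4
Row 5: (5,5)+ 2/2 · (5,6)+ 2/2
Sum over 21 individuals: 2/2 + 2/2 + 1/2 + 2/4 + 3/3 + 2/2 + 2/2 + 1/2 + 5/5 + 3/4 + 3/3 + 2/2 + 3/4 + 3/4 + 2/4 + 2/3 + 3/4 + 0/4 + 3/4 + 2/2 + 2/2 = 197/12; mean = 197/12 ÷ 21 = 197/252 = 0.781746… → 0.782.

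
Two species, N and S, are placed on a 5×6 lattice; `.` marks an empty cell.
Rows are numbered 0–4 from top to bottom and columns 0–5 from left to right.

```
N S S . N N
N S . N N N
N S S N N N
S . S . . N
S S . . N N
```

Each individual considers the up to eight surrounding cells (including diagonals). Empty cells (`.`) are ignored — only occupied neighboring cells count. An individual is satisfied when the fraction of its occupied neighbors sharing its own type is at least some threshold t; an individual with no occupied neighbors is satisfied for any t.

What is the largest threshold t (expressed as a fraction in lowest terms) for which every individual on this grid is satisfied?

Row 0: (0,0)N 1/3 · (0,1)S 2/4 · (0,2)S 2/3 · (0,4)N 4/4 · (0,5)N 3/3
Row 1: (1,0)N 2/5 · (1,1)S 4/7 · (1,3)N 4/6 · (1,4)N 7/7 · (1,5)N 5/5
Row 2: (2,0)N 1/4 · (2,1)S 4/6 · (2,2)S 3/5 · (2,3)N 3/5 · (2,4)N 6/6 · (2,5)N 4/4
Row 3: (3,0)S 3/4 · (3,2)S 3/4 · (3,5)N 4/4
Row 4: (4,0)S 2/2 · (4,1)S 3/3 · (4,4)N 2/2 · (4,5)N 2/2
The smallest same-type fraction is 1/4 at (2,0), which reduces to 1/4. Any threshold above that leaves this individual unsatisfied.

1/4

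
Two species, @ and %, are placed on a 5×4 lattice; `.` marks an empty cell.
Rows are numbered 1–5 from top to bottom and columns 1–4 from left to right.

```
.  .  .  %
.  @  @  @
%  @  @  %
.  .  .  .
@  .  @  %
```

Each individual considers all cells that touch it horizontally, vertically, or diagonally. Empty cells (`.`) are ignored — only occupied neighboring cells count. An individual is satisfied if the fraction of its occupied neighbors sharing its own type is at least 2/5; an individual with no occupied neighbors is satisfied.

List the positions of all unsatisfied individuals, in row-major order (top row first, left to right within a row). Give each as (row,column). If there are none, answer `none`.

(1,4)% 0/2 ✗
(2,2)@ 3/4 ✓
(2,3)@ 4/6 ✓
(2,4)@ 2/4 ✓
(3,1)% 0/2 ✗
(3,2)@ 3/4 ✓
(3,3)@ 4/5 ✓
(3,4)% 0/3 ✗
(5,1)@ 0/0 ✓
(5,3)@ 0/1 ✗
(5,4)% 0/1 ✗

(1,4), (3,1), (3,4), (5,3), (5,4)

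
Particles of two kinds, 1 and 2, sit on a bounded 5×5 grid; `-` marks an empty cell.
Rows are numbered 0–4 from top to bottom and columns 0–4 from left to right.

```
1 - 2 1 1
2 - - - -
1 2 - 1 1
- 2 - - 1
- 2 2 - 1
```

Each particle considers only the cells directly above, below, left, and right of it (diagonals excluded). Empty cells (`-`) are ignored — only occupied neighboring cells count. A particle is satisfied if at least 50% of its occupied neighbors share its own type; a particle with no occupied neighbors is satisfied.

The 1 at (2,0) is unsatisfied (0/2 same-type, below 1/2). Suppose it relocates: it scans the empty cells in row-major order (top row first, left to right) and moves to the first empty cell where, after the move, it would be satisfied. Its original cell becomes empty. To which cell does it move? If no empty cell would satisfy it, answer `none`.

Vacating (2,0). Empty cells in order:
  (0,1): 1/2 same-type → satisfied — stop here.

(0,1)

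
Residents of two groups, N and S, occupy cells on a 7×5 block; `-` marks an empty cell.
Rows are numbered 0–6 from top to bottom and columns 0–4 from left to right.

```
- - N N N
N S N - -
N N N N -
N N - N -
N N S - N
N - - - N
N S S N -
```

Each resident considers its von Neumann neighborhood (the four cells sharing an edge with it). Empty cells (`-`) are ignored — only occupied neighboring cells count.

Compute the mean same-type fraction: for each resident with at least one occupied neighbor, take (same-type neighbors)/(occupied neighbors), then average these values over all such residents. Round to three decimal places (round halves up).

0.743

(0,2)N 2/2
(0,3)N 2/2
(0,4)N 1/1
(1,0)N 1/2
(1,1)S 0/3
(1,2)N 2/3
(2,0)N 3/3
(2,1)N 3/4
(2,2)N 3/3
(2,3)N 2/2
(3,0)N 3/3
(3,1)N 3/3
(3,3)N 1/1
(4,0)N 3/3
(4,1)N 2/3
(4,2)S 0/1
(4,4)N 1/1
(5,0)N 2/2
(5,4)N 1/1
(6,0)N 1/2
(6,1)S 1/2
(6,2)S 1/2
(6,3)N 0/1
Sum over 23 residents: 2/2 + 2/2 + 1/1 + 1/2 + 0/3 + 2/3 + 3/3 + 3/4 + 3/3 + 2/2 + 3/3 + 3/3 + 1/1 + 3/3 + 2/3 + 0/1 + 1/1 + 2/2 + 1/1 + 1/2 + 1/2 + 1/2 + 0/1 = 205/12; mean = 205/12 ÷ 23 = 205/276 = 0.742753… → 0.743.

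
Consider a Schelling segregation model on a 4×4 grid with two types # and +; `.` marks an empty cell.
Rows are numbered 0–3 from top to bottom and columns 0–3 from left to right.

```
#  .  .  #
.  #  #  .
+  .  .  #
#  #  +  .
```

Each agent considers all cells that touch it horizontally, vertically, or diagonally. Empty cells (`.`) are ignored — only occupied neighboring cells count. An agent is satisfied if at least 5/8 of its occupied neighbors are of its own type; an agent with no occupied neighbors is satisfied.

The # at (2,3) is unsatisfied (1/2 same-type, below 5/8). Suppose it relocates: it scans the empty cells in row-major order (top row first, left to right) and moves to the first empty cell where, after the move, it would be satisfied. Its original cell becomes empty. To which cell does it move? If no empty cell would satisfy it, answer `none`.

(0,1)

Vacating (2,3). Empty cells in order:
  (0,1): 3/3 same-type → satisfied — stop here.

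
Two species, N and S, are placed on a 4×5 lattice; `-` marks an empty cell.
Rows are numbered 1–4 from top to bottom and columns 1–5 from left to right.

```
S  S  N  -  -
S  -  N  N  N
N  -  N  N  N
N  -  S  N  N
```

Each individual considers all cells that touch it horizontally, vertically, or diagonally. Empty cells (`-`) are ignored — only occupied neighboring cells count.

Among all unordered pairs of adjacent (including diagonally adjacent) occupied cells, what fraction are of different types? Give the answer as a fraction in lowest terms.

6/29

Scan each occupied cell's neighbors to the right and below (and the two forward diagonals) so each pair is counted once.
Row 1: S(1,1)–S(1,2)= S(1,1)–S(2,1)= S(1,2)–N(1,3)≠ S(1,2)–N(2,3)≠ S(1,2)–S(2,1)= N(1,3)–N(2,3)= N(1,3)–N(2,4)=  → 2/7 unlike.
Row 2: S(2,1)–N(3,1)≠ N(2,3)–N(2,4)= N(2,3)–N(3,3)= N(2,3)–N(3,4)= N(2,4)–N(2,5)= N(2,4)–N(3,4)= N(2,4)–N(3,5)= N(2,4)–N(3,3)= N(2,5)–N(3,5)= N(2,5)–N(3,4)=  → 1/10 unlike.
Row 3: N(3,1)–N(4,1)= N(3,3)–N(3,4)= N(3,3)–S(4,3)≠ N(3,3)–N(4,4)= N(3,4)–N(3,5)= N(3,4)–N(4,4)= N(3,4)–N(4,5)= N(3,4)–S(4,3)≠ N(3,5)–N(4,5)= N(3,5)–N(4,4)=  → 2/10 unlike.
Row 4: S(4,3)–N(4,4)≠ N(4,4)–N(4,5)=  → 1/2 unlike.
Total adjacent occupied pairs: 29; unlike-type pairs: 6.
6/29 is already in lowest terms.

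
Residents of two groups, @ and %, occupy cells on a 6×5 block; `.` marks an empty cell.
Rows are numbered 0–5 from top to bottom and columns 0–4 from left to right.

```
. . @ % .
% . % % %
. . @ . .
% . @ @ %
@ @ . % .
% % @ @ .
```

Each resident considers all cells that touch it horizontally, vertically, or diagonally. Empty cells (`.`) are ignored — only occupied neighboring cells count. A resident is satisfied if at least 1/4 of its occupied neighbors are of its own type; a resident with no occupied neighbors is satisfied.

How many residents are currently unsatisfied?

(0,2)@ 0/3 not
(0,3)% 3/4 satisfied
(1,0)% 0/0 satisfied
(1,2)% 2/4 satisfied
(1,3)% 3/5 satisfied
(1,4)% 2/2 satisfied
(2,2)@ 2/4 satisfied
(3,0)% 0/2 not
(3,2)@ 3/4 satisfied
(3,3)@ 2/4 satisfied
(3,4)% 1/2 satisfied
(4,0)@ 1/4 satisfied
(4,1)@ 3/6 satisfied
(4,3)% 1/5 not
(5,0)% 1/3 satisfied
(5,1)% 1/4 satisfied
(5,2)@ 2/4 satisfied
(5,3)@ 1/2 satisfied
Unsatisfied: (0,2), (3,0), (4,3) — 3 in total.

3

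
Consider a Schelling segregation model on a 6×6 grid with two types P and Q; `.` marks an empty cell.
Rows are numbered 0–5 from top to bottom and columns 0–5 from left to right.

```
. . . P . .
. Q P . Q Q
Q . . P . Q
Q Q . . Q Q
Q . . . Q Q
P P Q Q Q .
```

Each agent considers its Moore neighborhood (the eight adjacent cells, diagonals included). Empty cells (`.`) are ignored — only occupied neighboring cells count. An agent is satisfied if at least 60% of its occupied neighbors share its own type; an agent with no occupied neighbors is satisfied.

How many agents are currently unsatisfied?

Row 0: (0,3)P 1/2 unhappy
Row 1: (1,1)Q 1/2 unhappy · (1,2)P 2/3 ok · (1,4)Q 2/4 unhappy · (1,5)Q 2/2 ok
Row 2: (2,0)Q 3/3 ok · (2,3)P 1/3 unhappy · (2,5)Q 4/4 ok
Row 3: (3,0)Q 3/3 ok · (3,1)Q 3/3 ok · (3,4)Q 4/5 ok · (3,5)Q 4/4 ok
Row 4: (4,0)Q 2/4 unhappy · (4,4)Q 5/5 ok · (4,5)Q 4/4 ok
Row 5: (5,0)P 1/2 unhappy · (5,1)P 1/3 unhappy · (5,2)Q 1/2 unhappy · (5,3)Q 3/3 ok · (5,4)Q 3/3 ok
Unsatisfied: (0,3), (1,1), (1,4), (2,3), (4,0), (5,0), (5,1), (5,2) — 8 in total.

8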